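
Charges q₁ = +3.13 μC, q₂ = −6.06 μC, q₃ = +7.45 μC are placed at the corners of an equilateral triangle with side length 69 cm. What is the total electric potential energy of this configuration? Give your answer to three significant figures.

The assembly work is the sum of pairwise potential energies, U = Σ_{i<j} kqᵢqⱼ/rᵢⱼ.
All three pair separations equal the side length, 0.690 m.
U = (-0.247) + (0.304) + (-0.588) = -0.532 J.

-0.532 J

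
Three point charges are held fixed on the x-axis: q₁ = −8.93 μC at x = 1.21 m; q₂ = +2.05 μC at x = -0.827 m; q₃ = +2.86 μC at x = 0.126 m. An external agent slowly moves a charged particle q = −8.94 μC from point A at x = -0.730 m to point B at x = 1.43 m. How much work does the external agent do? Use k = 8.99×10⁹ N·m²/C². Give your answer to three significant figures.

For quasistatic motion the external work equals the change in potential energy: W_ext = qΔV = q(V_B − V_A).
At A: distances to the source charges are 1.94 m, 0.0970 m, 0.856 m; V_A = Σ kqᵢ/rᵢ = 1.79×10⁵ V.
At B: distances to the source charges are 0.220 m, 2.26 m, 1.30 m; V_B = Σ kqᵢ/rᵢ = -3.37×10⁵ V.
ΔV = V_B − V_A = -5.16×10⁵ V.
W_ext = qΔV = (-8.94×10⁻⁶ C)(-5.16×10⁵ V) = 4.61 J.

4.61 J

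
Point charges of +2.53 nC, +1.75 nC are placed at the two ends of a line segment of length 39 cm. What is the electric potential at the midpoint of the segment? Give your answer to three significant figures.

The total potential is the scalar sum of each charge's contribution, V = Σ kqᵢ/rᵢ.
Each charge is 0.195 m from the midpoint.
V = k[(2.53×10⁻⁹)/(0.195) + (1.75×10⁻⁹)/(0.195)] = 197 V.

197 V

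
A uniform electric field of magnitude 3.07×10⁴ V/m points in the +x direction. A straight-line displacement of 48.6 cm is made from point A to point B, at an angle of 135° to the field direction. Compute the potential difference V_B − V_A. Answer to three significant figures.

1.06×10⁴ V

Only the component of displacement along E changes the potential: ΔV = −E·d·cosθ.
ΔV = −(3.07×10⁴ V/m)(0.486 m)cos135° = 1.06×10⁴ V.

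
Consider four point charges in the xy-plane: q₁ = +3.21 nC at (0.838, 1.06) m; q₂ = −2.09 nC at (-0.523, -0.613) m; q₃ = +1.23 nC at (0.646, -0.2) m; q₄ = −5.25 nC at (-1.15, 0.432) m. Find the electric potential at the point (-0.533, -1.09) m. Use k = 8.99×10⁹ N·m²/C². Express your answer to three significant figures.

Electric potential is a scalar, so the contributions from each charge add algebraically: V = Σ kqᵢ/rᵢ.
Distances from the field point to each charge: r₁ = 2.55 m, r₂ = 0.477 m, r₃ = 1.48 m, r₄ = 1.64 m.
V = k[(3.21×10⁻⁹)/(2.55) + (-2.09×10⁻⁹)/(0.477) + (1.23×10⁻⁹)/(1.48) + (-5.25×10⁻⁹)/(1.64)] = -49.3 V.

-49.3 V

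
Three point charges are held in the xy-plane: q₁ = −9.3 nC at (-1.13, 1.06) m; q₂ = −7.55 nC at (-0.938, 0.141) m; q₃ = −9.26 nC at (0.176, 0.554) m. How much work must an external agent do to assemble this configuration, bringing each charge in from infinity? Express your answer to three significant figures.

1.75×10⁻⁶ J

The assembly work is the sum of pairwise potential energies, U = Σ_{i<j} kqᵢqⱼ/rᵢⱼ.
Pair separations: r₁₂ = 0.939 m, r₁₃ = 1.40 m, r₂₃ = 1.19 m.
U = (6.72×10⁻⁷) + (5.53×10⁻⁷) + (5.29×10⁻⁷) = 1.75×10⁻⁶ J.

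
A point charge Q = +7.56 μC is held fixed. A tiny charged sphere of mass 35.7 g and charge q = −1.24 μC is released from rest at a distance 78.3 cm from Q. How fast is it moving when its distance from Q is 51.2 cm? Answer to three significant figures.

Only the electrostatic force acts, so mechanical energy is conserved: ½mv² = U₁ − U₂ = kQq(1/r₁ − 1/r₂).
U₁ − U₂ = (8.99×10⁹ N·m²/C²)(7.56×10⁻⁶ C)(-1.24×10⁻⁶ C)(1/0.783 − 1/0.512) = 0.0570 J.
v = √(2·0.0570/0.0357) = 1.79 m/s.

1.79 m/s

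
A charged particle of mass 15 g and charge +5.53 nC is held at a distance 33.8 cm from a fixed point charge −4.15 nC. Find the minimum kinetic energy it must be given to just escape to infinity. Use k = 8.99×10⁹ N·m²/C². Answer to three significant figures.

To just escape, total mechanical energy must reach zero at infinity: ½mv²_min + U = 0, so ½mv²_min = −U = |kQq|/r.
|U| = |kQq|/r = (8.99×10⁹ N·m²/C²)(4.15×10⁻⁹)(5.53×10⁻⁹)/(0.338) = 6.10×10⁻⁷ J.

6.10×10⁻⁷ J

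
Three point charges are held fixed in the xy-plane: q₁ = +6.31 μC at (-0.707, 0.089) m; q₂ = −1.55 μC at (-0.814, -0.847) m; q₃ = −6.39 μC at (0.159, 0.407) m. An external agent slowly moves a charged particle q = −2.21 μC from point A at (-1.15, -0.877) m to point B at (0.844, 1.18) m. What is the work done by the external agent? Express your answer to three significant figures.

For quasistatic motion the external work equals the change in potential energy: W_ext = qΔV = q(V_B − V_A).
At A: distances to the source charges are 1.06 m, 0.337 m, 1.83 m; V_A = Σ kqᵢ/rᵢ = -1.93×10⁴ V.
At B: distances to the source charges are 1.90 m, 2.62 m, 1.03 m; V_B = Σ kqᵢ/rᵢ = -3.10×10⁴ V.
ΔV = V_B − V_A = -1.18×10⁴ V.
W_ext = qΔV = (-2.21×10⁻⁶ C)(-1.18×10⁴ V) = 0.0260 J.

0.0260 J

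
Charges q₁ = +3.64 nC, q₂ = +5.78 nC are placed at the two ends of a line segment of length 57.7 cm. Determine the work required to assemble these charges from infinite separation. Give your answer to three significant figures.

The work to assemble the configuration equals its total potential energy, U = Σ kqᵢqⱼ/rᵢⱼ over all pairs.
The separation is r = 0.577 m.
U = (3.28×10⁻⁷) = 3.28×10⁻⁷ J.

3.28×10⁻⁷ J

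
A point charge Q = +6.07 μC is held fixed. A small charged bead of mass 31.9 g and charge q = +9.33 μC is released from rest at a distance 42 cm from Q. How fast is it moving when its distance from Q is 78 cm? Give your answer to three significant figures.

Only the electrostatic force acts, so mechanical energy is conserved: ½mv² = U₁ − U₂ = kQq(1/r₁ − 1/r₂).
U₁ − U₂ = (8.99×10⁹ N·m²/C²)(6.07×10⁻⁶ C)(9.33×10⁻⁶ C)(1/0.420 − 1/0.780) = 0.559 J.
v = √(2·0.559/0.0319) = 5.92 m/s.

5.92 m/s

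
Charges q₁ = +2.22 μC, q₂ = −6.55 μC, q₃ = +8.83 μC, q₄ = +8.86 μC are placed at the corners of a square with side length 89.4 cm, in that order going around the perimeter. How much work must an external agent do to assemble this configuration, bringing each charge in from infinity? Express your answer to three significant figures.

The work to assemble the configuration equals its total potential energy, U = Σ kqᵢqⱼ/rᵢⱼ over all pairs.
The four side pairs have separation 0.894 m and the two diagonal pairs 1.26 m.
Summing all 6 pair terms gives U = -0.0166 J.

-0.0166 J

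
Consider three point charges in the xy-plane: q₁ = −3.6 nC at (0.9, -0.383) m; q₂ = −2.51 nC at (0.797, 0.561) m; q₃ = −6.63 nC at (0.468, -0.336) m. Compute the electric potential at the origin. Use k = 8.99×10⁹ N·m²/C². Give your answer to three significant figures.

-160 V

Electric potential is a scalar, so the contributions from each charge add algebraically: V = Σ kqᵢ/rᵢ.
Distances from the field point to each charge: r₁ = 0.978 m, r₂ = 0.975 m, r₃ = 0.576 m.
V = k[(-3.60×10⁻⁹)/(0.978) + (-2.51×10⁻⁹)/(0.975) + (-6.63×10⁻⁹)/(0.576)] = -160 V.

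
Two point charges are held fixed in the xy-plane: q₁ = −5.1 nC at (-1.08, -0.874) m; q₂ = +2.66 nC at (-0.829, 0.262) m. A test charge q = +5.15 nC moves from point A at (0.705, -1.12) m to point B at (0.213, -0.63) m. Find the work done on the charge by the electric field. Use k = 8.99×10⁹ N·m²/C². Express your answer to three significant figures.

1.83×10⁻⁸ J

The work done by the electric force is W_field = −ΔU = −q(V_B − V_A) = q(V_A − V_B).
At A: distances to the source charges are 1.80 m, 2.06 m; V_A = Σ kqᵢ/rᵢ = -13.9 V.
At B: distances to the source charges are 1.32 m, 1.37 m; V_B = Σ kqᵢ/rᵢ = -17.4 V.
ΔV = V_B − V_A = -3.55 V.
W_field = −qΔV = −(5.15×10⁻⁹ C)(-3.55 V) = 1.83×10⁻⁸ J.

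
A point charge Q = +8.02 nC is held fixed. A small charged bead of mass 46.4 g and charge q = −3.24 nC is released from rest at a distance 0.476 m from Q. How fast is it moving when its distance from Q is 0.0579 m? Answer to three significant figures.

0.0124 m/s

Only the electrostatic force acts, so mechanical energy is conserved: ½mv² = U₁ − U₂ = kQq(1/r₁ − 1/r₂).
U₁ − U₂ = (8.99×10⁹ N·m²/C²)(8.02×10⁻⁹ C)(-3.24×10⁻⁹ C)(1/0.476 − 1/0.0579) = 3.54×10⁻⁶ J.
v = √(2·3.54×10⁻⁶/0.0464) = 0.0124 m/s.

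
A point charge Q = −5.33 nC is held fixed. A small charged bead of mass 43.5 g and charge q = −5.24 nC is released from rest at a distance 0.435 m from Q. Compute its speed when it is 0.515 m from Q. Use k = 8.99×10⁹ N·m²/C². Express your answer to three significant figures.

2.03×10⁻³ m/s

Only the electrostatic force acts, so mechanical energy is conserved: ½mv² = U₁ − U₂ = kQq(1/r₁ − 1/r₂).
U₁ − U₂ = (8.99×10⁹ N·m²/C²)(-5.33×10⁻⁹ C)(-5.24×10⁻⁹ C)(1/0.435 − 1/0.515) = 8.97×10⁻⁸ J.
v = √(2·8.97×10⁻⁸/0.0435) = 2.03×10⁻³ m/s.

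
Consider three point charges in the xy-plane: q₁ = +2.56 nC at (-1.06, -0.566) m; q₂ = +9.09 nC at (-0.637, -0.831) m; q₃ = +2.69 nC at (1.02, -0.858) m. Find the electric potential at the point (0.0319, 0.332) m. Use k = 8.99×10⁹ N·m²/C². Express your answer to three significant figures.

92.8 V

The total potential is the scalar sum of each charge's contribution, V = Σ kqᵢ/rᵢ.
Distances from the field point to each charge: r₁ = 1.41 m, r₂ = 1.34 m, r₃ = 1.55 m.
V = k[(2.56×10⁻⁹)/(1.41) + (9.09×10⁻⁹)/(1.34) + (2.69×10⁻⁹)/(1.55)] = 92.8 V.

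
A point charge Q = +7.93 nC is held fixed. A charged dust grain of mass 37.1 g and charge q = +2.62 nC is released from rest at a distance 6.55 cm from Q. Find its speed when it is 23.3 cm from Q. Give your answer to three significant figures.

0.0105 m/s

Only the electrostatic force acts, so mechanical energy is conserved: ½mv² = U₁ − U₂ = kQq(1/r₁ − 1/r₂).
U₁ − U₂ = (8.99×10⁹ N·m²/C²)(7.93×10⁻⁹ C)(2.62×10⁻⁹ C)(1/0.0655 − 1/0.233) = 2.05×10⁻⁶ J.
v = √(2·2.05×10⁻⁶/0.0371) = 0.0105 m/s.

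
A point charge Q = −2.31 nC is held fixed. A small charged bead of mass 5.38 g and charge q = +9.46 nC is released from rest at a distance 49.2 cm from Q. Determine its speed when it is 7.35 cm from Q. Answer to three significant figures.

0.0291 m/s

Only the electrostatic force acts, so mechanical energy is conserved: ½mv² = U₁ − U₂ = kQq(1/r₁ − 1/r₂).
U₁ − U₂ = (8.99×10⁹ N·m²/C²)(-2.31×10⁻⁹ C)(9.46×10⁻⁹ C)(1/0.492 − 1/0.0735) = 2.27×10⁻⁶ J.
v = √(2·2.27×10⁻⁶/5.38×10⁻³) = 0.0291 m/s.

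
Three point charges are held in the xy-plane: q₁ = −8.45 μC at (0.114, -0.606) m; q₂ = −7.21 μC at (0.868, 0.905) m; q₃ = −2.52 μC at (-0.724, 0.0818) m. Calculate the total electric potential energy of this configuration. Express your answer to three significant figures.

The assembly work is the sum of pairwise potential energies, U = Σ_{i<j} kqᵢqⱼ/rᵢⱼ.
Pair separations: r₁₂ = 1.69 m, r₁₃ = 1.08 m, r₂₃ = 1.79 m.
U = (0.324) + (0.177) + (0.0911) = 0.592 J.

0.592 J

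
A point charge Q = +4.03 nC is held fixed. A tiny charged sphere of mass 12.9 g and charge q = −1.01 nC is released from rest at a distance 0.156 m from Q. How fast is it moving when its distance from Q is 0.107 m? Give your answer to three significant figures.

Only the electrostatic force acts, so mechanical energy is conserved: ½mv² = U₁ − U₂ = kQq(1/r₁ − 1/r₂).
U₁ − U₂ = (8.99×10⁹ N·m²/C²)(4.03×10⁻⁹ C)(-1.01×10⁻⁹ C)(1/0.156 − 1/0.107) = 1.07×10⁻⁷ J.
v = √(2·1.07×10⁻⁷/0.0129) = 4.08×10⁻³ m/s.

4.08×10⁻³ m/s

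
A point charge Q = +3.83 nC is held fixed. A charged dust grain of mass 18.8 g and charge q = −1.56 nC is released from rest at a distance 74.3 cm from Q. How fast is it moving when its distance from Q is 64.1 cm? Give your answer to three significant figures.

Only the electrostatic force acts, so mechanical energy is conserved: ½mv² = U₁ − U₂ = kQq(1/r₁ − 1/r₂).
U₁ − U₂ = (8.99×10⁹ N·m²/C²)(3.83×10⁻⁹ C)(-1.56×10⁻⁹ C)(1/0.743 − 1/0.641) = 1.15×10⁻⁸ J.
v = √(2·1.15×10⁻⁸/0.0188) = 1.11×10⁻³ m/s.

1.11×10⁻³ m/s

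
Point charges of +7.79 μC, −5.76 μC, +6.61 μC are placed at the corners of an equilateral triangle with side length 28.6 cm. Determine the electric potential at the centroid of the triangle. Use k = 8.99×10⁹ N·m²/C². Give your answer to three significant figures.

4.70×10⁵ V

The total potential is the scalar sum of each charge's contribution, V = Σ kqᵢ/rᵢ.
The distance from each vertex to the centroid is a/√3 = 0.165 m.
V = k[(7.79×10⁻⁶)/(0.165) + (-5.76×10⁻⁶)/(0.165) + (6.61×10⁻⁶)/(0.165)] = 4.70×10⁵ V.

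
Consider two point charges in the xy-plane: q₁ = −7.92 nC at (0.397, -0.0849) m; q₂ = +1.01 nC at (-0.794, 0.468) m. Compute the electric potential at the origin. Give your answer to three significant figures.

The total potential is the scalar sum of each charge's contribution, V = Σ kqᵢ/rᵢ.
Distances from the field point to each charge: r₁ = 0.406 m, r₂ = 0.922 m.
V = k[(-7.92×10⁻⁹)/(0.406) + (1.01×10⁻⁹)/(0.922)] = -166 V.

-166 V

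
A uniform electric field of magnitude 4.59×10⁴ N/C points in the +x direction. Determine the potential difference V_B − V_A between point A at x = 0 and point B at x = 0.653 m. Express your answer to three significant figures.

In a uniform field, potential decreases in the direction of E: V_B − V_A = −E·Δx.
V_B − V_A = −(4.59×10⁴ V/m)(0.653 m) = -3.00×10⁴ V.

-3.00×10⁴ V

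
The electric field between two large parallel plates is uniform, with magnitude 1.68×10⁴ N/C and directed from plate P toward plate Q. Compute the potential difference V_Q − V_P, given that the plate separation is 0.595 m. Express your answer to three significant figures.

In a uniform field, potential decreases in the direction of E: ΔV = −E·d for a displacement d parallel to E.
Going from P to Q is a displacement of 0.595 m along the field, so V_Q − V_P = −Ed = -1.00×10⁴ V.

-1.00×10⁴ V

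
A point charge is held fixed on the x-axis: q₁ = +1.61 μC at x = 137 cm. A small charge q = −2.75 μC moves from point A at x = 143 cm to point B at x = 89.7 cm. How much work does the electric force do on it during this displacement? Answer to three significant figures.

The work done by the electric force is W_field = −ΔU = −q(V_B − V_A) = q(V_A − V_B).
At A: distance to the source charge is 0.0600 m; V_A = kq₁/r = 2.41×10⁵ V.
At B: distance to the source charge is 0.473 m; V_B = kq₁/r = 3.06×10⁴ V.
ΔV = V_B − V_A = -2.11×10⁵ V.
W_field = −qΔV = −(-2.75×10⁻⁶ C)(-2.11×10⁵ V) = -0.579 J.

-0.579 J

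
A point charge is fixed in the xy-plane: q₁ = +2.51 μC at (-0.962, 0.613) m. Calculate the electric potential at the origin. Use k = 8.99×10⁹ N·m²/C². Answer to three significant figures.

The total potential is the scalar sum of each charge's contribution, V = Σ kqᵢ/rᵢ.
Distances from the field point to each charge: r₁ = 1.14 m.
V = k[(2.51×10⁻⁶)/(1.14)] = 1.98×10⁴ V.

1.98×10⁴ V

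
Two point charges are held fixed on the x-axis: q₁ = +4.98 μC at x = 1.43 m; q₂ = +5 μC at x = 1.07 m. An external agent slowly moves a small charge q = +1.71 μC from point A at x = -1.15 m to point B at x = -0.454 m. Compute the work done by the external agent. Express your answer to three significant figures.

0.0268 J

For quasistatic motion the external work equals the change in potential energy: W_ext = qΔV = q(V_B − V_A).
At A: distances to the source charges are 2.58 m, 2.22 m; V_A = Σ kqᵢ/rᵢ = 3.76×10⁴ V.
At B: distances to the source charges are 1.88 m, 1.52 m; V_B = Σ kqᵢ/rᵢ = 5.33×10⁴ V.
ΔV = V_B − V_A = 1.57×10⁴ V.
W_ext = qΔV = (1.71×10⁻⁶ C)(1.57×10⁴ V) = 0.0268 J.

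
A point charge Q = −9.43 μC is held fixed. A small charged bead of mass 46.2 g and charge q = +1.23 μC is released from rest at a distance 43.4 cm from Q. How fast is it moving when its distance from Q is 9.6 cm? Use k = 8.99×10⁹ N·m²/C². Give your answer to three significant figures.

Only the electrostatic force acts, so mechanical energy is conserved: ½mv² = U₁ − U₂ = kQq(1/r₁ − 1/r₂).
U₁ − U₂ = (8.99×10⁹ N·m²/C²)(-9.43×10⁻⁶ C)(1.23×10⁻⁶ C)(1/0.434 − 1/0.0960) = 0.846 J.
v = √(2·0.846/0.0462) = 6.05 m/s.

6.05 m/s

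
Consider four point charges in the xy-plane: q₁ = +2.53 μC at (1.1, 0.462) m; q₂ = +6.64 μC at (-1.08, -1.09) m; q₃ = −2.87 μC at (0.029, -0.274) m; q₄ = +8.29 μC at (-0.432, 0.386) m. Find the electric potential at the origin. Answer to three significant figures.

Electric potential is a scalar, so the contributions from each charge add algebraically: V = Σ kqᵢ/rᵢ.
Distances from the field point to each charge: r₁ = 1.19 m, r₂ = 1.53 m, r₃ = 0.276 m, r₄ = 0.579 m.
V = k[(2.53×10⁻⁶)/(1.19) + (6.64×10⁻⁶)/(1.53) + (-2.87×10⁻⁶)/(0.276) + (8.29×10⁻⁶)/(0.579)] = 9.30×10⁴ V.

9.30×10⁴ V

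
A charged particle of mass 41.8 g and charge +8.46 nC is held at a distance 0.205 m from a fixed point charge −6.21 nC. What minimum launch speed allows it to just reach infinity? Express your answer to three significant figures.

To just escape, total mechanical energy must reach zero at infinity: ½mv²_min + U = 0, so ½mv²_min = −U = |kQq|/r.
|U| = |kQq|/r = (8.99×10⁹ N·m²/C²)(6.21×10⁻⁹)(8.46×10⁻⁹)/(0.205) = 2.30×10⁻⁶ J.
v_min = √(2|U|/m) = √(2·2.30×10⁻⁶/0.0418) = 0.0105 m/s.

0.0105 m/s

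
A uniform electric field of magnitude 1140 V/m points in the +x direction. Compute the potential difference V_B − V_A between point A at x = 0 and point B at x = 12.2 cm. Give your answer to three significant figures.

In a uniform field, potential decreases in the direction of E: V_B − V_A = −E·Δx.
V_B − V_A = −(1140 V/m)(0.122 m) = -139 V.

-139 V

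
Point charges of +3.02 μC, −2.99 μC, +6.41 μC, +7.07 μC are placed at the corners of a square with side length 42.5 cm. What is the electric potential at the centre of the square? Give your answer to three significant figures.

4.04×10⁵ V

The total potential is the scalar sum of each charge's contribution, V = Σ kqᵢ/rᵢ.
The distance from each corner to the centre is a√2/2 = 0.301 m.
V = k[(3.02×10⁻⁶)/(0.301) + (-2.99×10⁻⁶)/(0.301) + (6.41×10⁻⁶)/(0.301) + (7.07×10⁻⁶)/(0.301)] = 4.04×10⁵ V.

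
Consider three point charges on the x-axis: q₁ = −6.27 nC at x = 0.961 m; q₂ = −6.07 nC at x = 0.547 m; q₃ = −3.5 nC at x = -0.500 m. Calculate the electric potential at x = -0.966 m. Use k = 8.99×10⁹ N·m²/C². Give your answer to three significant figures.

The total potential is the scalar sum of each charge's contribution, V = Σ kqᵢ/rᵢ.
Distances from the field point to each charge: r₁ = 1.93 m, r₂ = 1.51 m, r₃ = 0.466 m.
V = k[(-6.27×10⁻⁹)/(1.93) + (-6.07×10⁻⁹)/(1.51) + (-3.50×10⁻⁹)/(0.466)] = -133 V.

-133 V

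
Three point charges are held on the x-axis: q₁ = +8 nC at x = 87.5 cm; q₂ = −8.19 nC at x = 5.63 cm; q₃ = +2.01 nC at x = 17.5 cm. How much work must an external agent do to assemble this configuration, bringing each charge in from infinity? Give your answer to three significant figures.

-1.76×10⁻⁶ J

The work to assemble the configuration equals its total potential energy, U = Σ kqᵢqⱼ/rᵢⱼ over all pairs.
Pair separations: r₁₂ = 0.819 m, r₁₃ = 0.700 m, r₂₃ = 0.119 m.
U = (-7.19×10⁻⁷) + (2.07×10⁻⁷) + (-1.25×10⁻⁶) = -1.76×10⁻⁶ J.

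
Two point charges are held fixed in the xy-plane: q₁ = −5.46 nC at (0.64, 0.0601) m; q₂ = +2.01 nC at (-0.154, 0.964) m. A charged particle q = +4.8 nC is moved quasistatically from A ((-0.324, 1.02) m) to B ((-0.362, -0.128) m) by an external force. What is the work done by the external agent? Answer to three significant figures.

-4.64×10⁻⁷ J

For quasistatic motion the external work equals the change in potential energy: W_ext = qΔV = q(V_B − V_A).
At A: distances to the source charges are 1.36 m, 0.179 m; V_A = Σ kqᵢ/rᵢ = 64.9 V.
At B: distances to the source charges are 1.02 m, 1.11 m; V_B = Σ kqᵢ/rᵢ = -31.9 V.
ΔV = V_B − V_A = -96.8 V.
W_ext = qΔV = (4.80×10⁻⁹ C)(-96.8 V) = -4.64×10⁻⁷ J.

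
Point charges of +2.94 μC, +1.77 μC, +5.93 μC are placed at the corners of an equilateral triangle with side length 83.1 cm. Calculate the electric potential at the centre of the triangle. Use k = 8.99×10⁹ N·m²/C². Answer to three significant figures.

1.99×10⁵ V

Electric potential is a scalar, so the contributions from each charge add algebraically: V = Σ kqᵢ/rᵢ.
The distance from each vertex to the centroid is a/√3 = 0.480 m.
V = k[(2.94×10⁻⁶)/(0.480) + (1.77×10⁻⁶)/(0.480) + (5.93×10⁻⁶)/(0.480)] = 1.99×10⁵ V.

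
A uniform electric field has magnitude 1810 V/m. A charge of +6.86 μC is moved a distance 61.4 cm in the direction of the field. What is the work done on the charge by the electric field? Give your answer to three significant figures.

7.62×10⁻³ J

The potential change for a displacement 61.4 cm in the direction of the field is ΔV = −Ed = -1110 V.
W_field = −qΔV = 7.62×10⁻³ J.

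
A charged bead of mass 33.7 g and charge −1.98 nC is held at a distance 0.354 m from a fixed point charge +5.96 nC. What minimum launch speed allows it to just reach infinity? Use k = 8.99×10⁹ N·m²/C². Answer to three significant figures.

4.22×10⁻³ m/s

To just escape, total mechanical energy must reach zero at infinity: ½mv²_min + U = 0, so ½mv²_min = −U = |kQq|/r.
|U| = |kQq|/r = (8.99×10⁹ N·m²/C²)(5.96×10⁻⁹)(1.98×10⁻⁹)/(0.354) = 3.00×10⁻⁷ J.
v_min = √(2|U|/m) = √(2·3.00×10⁻⁷/0.0337) = 4.22×10⁻³ m/s.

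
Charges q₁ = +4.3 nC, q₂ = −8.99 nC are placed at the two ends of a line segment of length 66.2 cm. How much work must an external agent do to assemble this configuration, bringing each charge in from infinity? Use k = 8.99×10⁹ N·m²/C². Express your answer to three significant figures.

-5.25×10⁻⁷ J

The work to assemble the configuration equals its total potential energy, U = Σ kqᵢqⱼ/rᵢⱼ over all pairs.
The separation is r = 0.662 m.
U = (-5.25×10⁻⁷) = -5.25×10⁻⁷ J.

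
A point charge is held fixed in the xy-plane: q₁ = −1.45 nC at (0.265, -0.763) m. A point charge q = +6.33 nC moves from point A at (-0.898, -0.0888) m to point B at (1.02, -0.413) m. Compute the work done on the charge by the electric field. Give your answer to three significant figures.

The work done by the electric force is W_field = −ΔU = −q(V_B − V_A) = q(V_A − V_B).
At A: distance to the source charge is 1.34 m; V_A = kq₁/r = -9.70 V.
At B: distance to the source charge is 0.832 m; V_B = kq₁/r = -15.7 V.
ΔV = V_B − V_A = -5.97 V.
W_field = −qΔV = −(6.33×10⁻⁹ C)(-5.97 V) = 3.78×10⁻⁸ J.

3.78×10⁻⁸ J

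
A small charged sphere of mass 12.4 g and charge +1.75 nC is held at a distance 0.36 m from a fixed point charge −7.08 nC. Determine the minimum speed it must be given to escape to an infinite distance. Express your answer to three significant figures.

7.06×10⁻³ m/s

To just escape, total mechanical energy must reach zero at infinity: ½mv²_min + U = 0, so ½mv²_min = −U = |kQq|/r.
|U| = |kQq|/r = (8.99×10⁹ N·m²/C²)(7.08×10⁻⁹)(1.75×10⁻⁹)/(0.360) = 3.09×10⁻⁷ J.
v_min = √(2|U|/m) = √(2·3.09×10⁻⁷/0.0124) = 7.06×10⁻³ m/s.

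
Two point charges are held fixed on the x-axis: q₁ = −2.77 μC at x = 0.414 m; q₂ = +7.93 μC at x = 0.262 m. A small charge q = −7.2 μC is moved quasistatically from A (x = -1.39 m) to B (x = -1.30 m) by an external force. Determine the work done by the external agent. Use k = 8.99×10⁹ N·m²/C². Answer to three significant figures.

-0.0127 J

For quasistatic motion the external work equals the change in potential energy: W_ext = qΔV = q(V_B − V_A).
At A: distances to the source charges are 1.80 m, 1.65 m; V_A = Σ kqᵢ/rᵢ = 2.94×10⁴ V.
At B: distances to the source charges are 1.71 m, 1.56 m; V_B = Σ kqᵢ/rᵢ = 3.11×10⁴ V.
ΔV = V_B − V_A = 1760 V.
W_ext = qΔV = (-7.20×10⁻⁶ C)(1760 V) = -0.0127 J.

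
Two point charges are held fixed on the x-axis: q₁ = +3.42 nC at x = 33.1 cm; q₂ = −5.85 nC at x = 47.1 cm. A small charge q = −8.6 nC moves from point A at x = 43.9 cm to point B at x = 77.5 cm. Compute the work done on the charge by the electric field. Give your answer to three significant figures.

The work done by the electric force is W_field = −ΔU = −q(V_B − V_A) = q(V_A − V_B).
At A: distances to the source charges are 0.108 m, 0.0320 m; V_A = Σ kqᵢ/rᵢ = -1360 V.
At B: distances to the source charges are 0.444 m, 0.304 m; V_B = Σ kqᵢ/rᵢ = -104 V.
ΔV = V_B − V_A = 1260 V.
W_field = −qΔV = −(-8.60×10⁻⁹ C)(1260 V) = 1.08×10⁻⁵ J.

1.08×10⁻⁵ J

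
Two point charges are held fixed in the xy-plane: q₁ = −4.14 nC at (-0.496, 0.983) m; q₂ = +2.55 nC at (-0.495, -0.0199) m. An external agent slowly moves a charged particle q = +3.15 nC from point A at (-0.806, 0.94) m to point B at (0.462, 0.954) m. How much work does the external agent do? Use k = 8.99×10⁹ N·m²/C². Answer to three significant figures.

2.34×10⁻⁷ J

For quasistatic motion the external work equals the change in potential energy: W_ext = qΔV = q(V_B − V_A).
At A: distances to the source charges are 0.313 m, 1.01 m; V_A = Σ kqᵢ/rᵢ = -96.2 V.
At B: distances to the source charges are 0.958 m, 1.37 m; V_B = Σ kqᵢ/rᵢ = -22.0 V.
ΔV = V_B − V_A = 74.2 V.
W_ext = qΔV = (3.15×10⁻⁹ C)(74.2 V) = 2.34×10⁻⁷ J.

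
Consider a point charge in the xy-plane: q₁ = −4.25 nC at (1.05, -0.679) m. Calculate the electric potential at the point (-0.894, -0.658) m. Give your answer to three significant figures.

Electric potential is a scalar, so the contributions from each charge add algebraically: V = Σ kqᵢ/rᵢ.
Distances from the field point to each charge: r₁ = 1.94 m.
V = k[(-4.25×10⁻⁹)/(1.94)] = -19.7 V.

-19.7 V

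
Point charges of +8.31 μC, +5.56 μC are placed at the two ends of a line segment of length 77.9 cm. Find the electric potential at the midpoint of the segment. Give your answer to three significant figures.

The total potential is the scalar sum of each charge's contribution, V = Σ kqᵢ/rᵢ.
Each charge is 0.390 m from the midpoint.
V = k[(8.31×10⁻⁶)/(0.390) + (5.56×10⁻⁶)/(0.390)] = 3.20×10⁵ V.

3.20×10⁵ V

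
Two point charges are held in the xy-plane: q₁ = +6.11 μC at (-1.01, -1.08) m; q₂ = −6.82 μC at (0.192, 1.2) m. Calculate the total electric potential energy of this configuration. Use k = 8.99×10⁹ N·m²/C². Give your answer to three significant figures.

The assembly work is the sum of pairwise potential energies, U = Σ_{i<j} kqᵢqⱼ/rᵢⱼ.
Pair separations: r₁₂ = 2.58 m.
U = (-0.145) = -0.145 J.

-0.145 J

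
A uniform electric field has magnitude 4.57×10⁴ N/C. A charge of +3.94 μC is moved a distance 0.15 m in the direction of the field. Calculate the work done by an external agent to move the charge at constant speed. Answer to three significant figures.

The potential change for a displacement 0.15 m in the direction of the field is ΔV = −Ed = -6860 V.
W_ext = qΔV = -0.0270 J.

-0.0270 J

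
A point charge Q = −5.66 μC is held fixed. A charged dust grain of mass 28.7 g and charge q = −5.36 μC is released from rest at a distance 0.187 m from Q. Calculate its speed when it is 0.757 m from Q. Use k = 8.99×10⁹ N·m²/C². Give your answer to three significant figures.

8.75 m/s

Only the electrostatic force acts, so mechanical energy is conserved: ½mv² = U₁ − U₂ = kQq(1/r₁ − 1/r₂).
U₁ − U₂ = (8.99×10⁹ N·m²/C²)(-5.66×10⁻⁶ C)(-5.36×10⁻⁶ C)(1/0.187 − 1/0.757) = 1.10 J.
v = √(2·1.10/0.0287) = 8.75 m/s.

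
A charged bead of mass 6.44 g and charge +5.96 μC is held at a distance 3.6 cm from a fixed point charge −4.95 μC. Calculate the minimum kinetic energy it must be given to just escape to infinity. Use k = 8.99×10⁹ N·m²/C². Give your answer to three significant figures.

To just escape, total mechanical energy must reach zero at infinity: ½mv²_min + U = 0, so ½mv²_min = −U = |kQq|/r.
|U| = |kQq|/r = (8.99×10⁹ N·m²/C²)(4.95×10⁻⁶)(5.96×10⁻⁶)/(0.0360) = 7.37 J.

7.37 J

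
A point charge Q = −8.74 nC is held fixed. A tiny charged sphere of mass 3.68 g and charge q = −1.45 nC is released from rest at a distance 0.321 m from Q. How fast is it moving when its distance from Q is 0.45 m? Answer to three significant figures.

7.44×10⁻³ m/s

Only the electrostatic force acts, so mechanical energy is conserved: ½mv² = U₁ − U₂ = kQq(1/r₁ − 1/r₂).
U₁ − U₂ = (8.99×10⁹ N·m²/C²)(-8.74×10⁻⁹ C)(-1.45×10⁻⁹ C)(1/0.321 − 1/0.450) = 1.02×10⁻⁷ J.
v = √(2·1.02×10⁻⁷/3.68×10⁻³) = 7.44×10⁻³ m/s.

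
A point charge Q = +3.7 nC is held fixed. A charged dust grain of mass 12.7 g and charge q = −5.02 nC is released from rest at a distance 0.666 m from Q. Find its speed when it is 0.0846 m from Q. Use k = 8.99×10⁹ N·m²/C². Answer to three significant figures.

Only the electrostatic force acts, so mechanical energy is conserved: ½mv² = U₁ − U₂ = kQq(1/r₁ − 1/r₂).
U₁ − U₂ = (8.99×10⁹ N·m²/C²)(3.70×10⁻⁹ C)(-5.02×10⁻⁹ C)(1/0.666 − 1/0.0846) = 1.72×10⁻⁶ J.
v = √(2·1.72×10⁻⁶/0.0127) = 0.0165 m/s.

0.0165 m/s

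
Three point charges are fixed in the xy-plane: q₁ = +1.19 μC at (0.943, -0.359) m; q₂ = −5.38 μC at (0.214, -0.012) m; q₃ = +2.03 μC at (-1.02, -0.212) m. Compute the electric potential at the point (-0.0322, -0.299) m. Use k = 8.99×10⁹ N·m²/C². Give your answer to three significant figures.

The total potential is the scalar sum of each charge's contribution, V = Σ kqᵢ/rᵢ.
Distances from the field point to each charge: r₁ = 0.977 m, r₂ = 0.378 m, r₃ = 0.992 m.
V = k[(1.19×10⁻⁶)/(0.977) + (-5.38×10⁻⁶)/(0.378) + (2.03×10⁻⁶)/(0.992)] = -9.86×10⁴ V.

-9.86×10⁴ V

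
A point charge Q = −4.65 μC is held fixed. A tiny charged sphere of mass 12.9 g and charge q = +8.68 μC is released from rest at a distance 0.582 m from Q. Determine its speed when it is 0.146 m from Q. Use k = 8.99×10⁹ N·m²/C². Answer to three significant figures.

Only the electrostatic force acts, so mechanical energy is conserved: ½mv² = U₁ − U₂ = kQq(1/r₁ − 1/r₂).
U₁ − U₂ = (8.99×10⁹ N·m²/C²)(-4.65×10⁻⁶ C)(8.68×10⁻⁶ C)(1/0.582 − 1/0.146) = 1.86 J.
v = √(2·1.86/0.0129) = 17.0 m/s.

17.0 m/s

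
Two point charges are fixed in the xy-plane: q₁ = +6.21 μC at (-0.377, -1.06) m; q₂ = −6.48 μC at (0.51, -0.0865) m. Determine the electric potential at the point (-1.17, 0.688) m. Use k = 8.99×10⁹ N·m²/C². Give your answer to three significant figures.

Electric potential is a scalar, so the contributions from each charge add algebraically: V = Σ kqᵢ/rᵢ.
Distances from the field point to each charge: r₁ = 1.92 m, r₂ = 1.85 m.
V = k[(6.21×10⁻⁶)/(1.92) + (-6.48×10⁻⁶)/(1.85)] = -2410 V.

-2410 V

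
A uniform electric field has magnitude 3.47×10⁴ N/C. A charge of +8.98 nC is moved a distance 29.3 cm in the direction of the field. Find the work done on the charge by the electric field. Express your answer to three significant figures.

The potential change for a displacement 29.3 cm in the direction of the field is ΔV = −Ed = -1.02×10⁴ V.
W_field = −qΔV = 9.13×10⁻⁵ J.

9.13×10⁻⁵ J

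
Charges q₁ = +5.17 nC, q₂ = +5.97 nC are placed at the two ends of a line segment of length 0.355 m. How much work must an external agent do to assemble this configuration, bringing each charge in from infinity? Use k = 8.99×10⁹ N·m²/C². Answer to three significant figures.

The assembly work is the sum of pairwise potential energies, U = Σ_{i<j} kqᵢqⱼ/rᵢⱼ.
The separation is r = 0.355 m.
U = (7.82×10⁻⁷) = 7.82×10⁻⁷ J.

7.82×10⁻⁷ J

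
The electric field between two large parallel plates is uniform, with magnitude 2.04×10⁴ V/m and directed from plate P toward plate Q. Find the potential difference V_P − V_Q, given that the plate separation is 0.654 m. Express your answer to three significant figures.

In a uniform field, potential decreases in the direction of E: ΔV = −E·d for a displacement d parallel to E.
Going from Q to P is a displacement of 0.654 m opposite to the field, so V_P − V_Q = +Ed = 1.33×10⁴ V.

1.33×10⁴ V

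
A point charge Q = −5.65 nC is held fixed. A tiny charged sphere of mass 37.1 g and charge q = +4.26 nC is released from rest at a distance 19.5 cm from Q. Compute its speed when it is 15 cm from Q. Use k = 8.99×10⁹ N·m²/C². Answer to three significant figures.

Only the electrostatic force acts, so mechanical energy is conserved: ½mv² = U₁ − U₂ = kQq(1/r₁ − 1/r₂).
U₁ − U₂ = (8.99×10⁹ N·m²/C²)(-5.65×10⁻⁹ C)(4.26×10⁻⁹ C)(1/0.195 − 1/0.150) = 3.33×10⁻⁷ J.
v = √(2·3.33×10⁻⁷/0.0371) = 4.24×10⁻³ m/s.

4.24×10⁻³ m/s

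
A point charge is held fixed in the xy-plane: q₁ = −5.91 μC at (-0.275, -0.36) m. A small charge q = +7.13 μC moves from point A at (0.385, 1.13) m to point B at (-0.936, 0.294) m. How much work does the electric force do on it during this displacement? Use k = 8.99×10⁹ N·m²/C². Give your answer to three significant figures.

0.175 J

The work done by the electric force is W_field = −ΔU = −q(V_B − V_A) = q(V_A − V_B).
At A: distance to the source charge is 1.63 m; V_A = kq₁/r = -3.26×10⁴ V.
At B: distance to the source charge is 0.930 m; V_B = kq₁/r = -5.71×10⁴ V.
ΔV = V_B − V_A = -2.45×10⁴ V.
W_field = −qΔV = −(7.13×10⁻⁶ C)(-2.45×10⁴ V) = 0.175 J.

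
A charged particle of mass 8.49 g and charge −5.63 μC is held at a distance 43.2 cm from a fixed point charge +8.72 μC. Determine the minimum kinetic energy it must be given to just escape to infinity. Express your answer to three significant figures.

1.02 J

To just escape, total mechanical energy must reach zero at infinity: ½mv²_min + U = 0, so ½mv²_min = −U = |kQq|/r.
|U| = |kQq|/r = (8.99×10⁹ N·m²/C²)(8.72×10⁻⁶)(5.63×10⁻⁶)/(0.432) = 1.02 J.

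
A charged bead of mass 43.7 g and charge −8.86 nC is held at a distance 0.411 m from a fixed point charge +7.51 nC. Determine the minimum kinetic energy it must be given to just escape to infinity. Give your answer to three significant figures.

To just escape, total mechanical energy must reach zero at infinity: ½mv²_min + U = 0, so ½mv²_min = −U = |kQq|/r.
|U| = |kQq|/r = (8.99×10⁹ N·m²/C²)(7.51×10⁻⁹)(8.86×10⁻⁹)/(0.411) = 1.46×10⁻⁶ J.

1.46×10⁻⁶ J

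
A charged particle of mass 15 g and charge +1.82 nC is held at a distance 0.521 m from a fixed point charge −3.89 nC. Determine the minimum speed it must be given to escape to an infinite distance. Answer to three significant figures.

To just escape, total mechanical energy must reach zero at infinity: ½mv²_min + U = 0, so ½mv²_min = −U = |kQq|/r.
|U| = |kQq|/r = (8.99×10⁹ N·m²/C²)(3.89×10⁻⁹)(1.82×10⁻⁹)/(0.521) = 1.22×10⁻⁷ J.
v_min = √(2|U|/m) = √(2·1.22×10⁻⁷/0.0150) = 4.04×10⁻³ m/s.

4.04×10⁻³ m/s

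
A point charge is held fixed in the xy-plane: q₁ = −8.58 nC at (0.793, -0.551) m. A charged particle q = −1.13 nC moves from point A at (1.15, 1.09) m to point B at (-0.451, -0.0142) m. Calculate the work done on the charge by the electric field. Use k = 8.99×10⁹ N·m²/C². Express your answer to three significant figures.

The work done by the electric force is W_field = −ΔU = −q(V_B − V_A) = q(V_A − V_B).
At A: distance to the source charge is 1.68 m; V_A = kq₁/r = -45.9 V.
At B: distance to the source charge is 1.35 m; V_B = kq₁/r = -56.9 V.
ΔV = V_B − V_A = -11.0 V.
W_field = −qΔV = −(-1.13×10⁻⁹ C)(-11.0 V) = -1.24×10⁻⁸ J.

-1.24×10⁻⁸ J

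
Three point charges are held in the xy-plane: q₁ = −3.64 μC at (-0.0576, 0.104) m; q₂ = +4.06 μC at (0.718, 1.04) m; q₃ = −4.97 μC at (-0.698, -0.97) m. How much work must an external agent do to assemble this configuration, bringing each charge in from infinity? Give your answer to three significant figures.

The work to assemble the configuration equals its total potential energy, U = Σ kqᵢqⱼ/rᵢⱼ over all pairs.
Pair separations: r₁₂ = 1.22 m, r₁₃ = 1.25 m, r₂₃ = 2.46 m.
U = (-0.109) + (0.130) + (-0.0738) = -0.0530 J.

-0.0530 J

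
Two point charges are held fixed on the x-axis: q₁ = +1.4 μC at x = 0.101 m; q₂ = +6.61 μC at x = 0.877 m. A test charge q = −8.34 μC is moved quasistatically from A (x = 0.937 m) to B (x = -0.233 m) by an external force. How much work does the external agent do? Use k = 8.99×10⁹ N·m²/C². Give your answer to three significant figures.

For quasistatic motion the external work equals the change in potential energy: W_ext = qΔV = q(V_B − V_A).
At A: distances to the source charges are 0.836 m, 0.0600 m; V_A = Σ kqᵢ/rᵢ = 1.01×10⁶ V.
At B: distances to the source charges are 0.334 m, 1.11 m; V_B = Σ kqᵢ/rᵢ = 9.12×10⁴ V.
ΔV = V_B − V_A = -9.14×10⁵ V.
W_ext = qΔV = (-8.34×10⁻⁶ C)(-9.14×10⁵ V) = 7.62 J.

7.62 J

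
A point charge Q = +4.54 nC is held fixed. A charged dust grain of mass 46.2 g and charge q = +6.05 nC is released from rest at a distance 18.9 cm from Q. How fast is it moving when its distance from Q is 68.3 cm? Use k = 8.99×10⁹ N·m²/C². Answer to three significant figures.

Only the electrostatic force acts, so mechanical energy is conserved: ½mv² = U₁ − U₂ = kQq(1/r₁ − 1/r₂).
U₁ − U₂ = (8.99×10⁹ N·m²/C²)(4.54×10⁻⁹ C)(6.05×10⁻⁹ C)(1/0.189 − 1/0.683) = 9.45×10⁻⁷ J.
v = √(2·9.45×10⁻⁷/0.0462) = 6.40×10⁻³ m/s.

6.40×10⁻³ m/s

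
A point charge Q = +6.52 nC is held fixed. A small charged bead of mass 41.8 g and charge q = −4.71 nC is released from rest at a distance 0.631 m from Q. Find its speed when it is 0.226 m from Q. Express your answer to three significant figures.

6.12×10⁻³ m/s

Only the electrostatic force acts, so mechanical energy is conserved: ½mv² = U₁ − U₂ = kQq(1/r₁ − 1/r₂).
U₁ − U₂ = (8.99×10⁹ N·m²/C²)(6.52×10⁻⁹ C)(-4.71×10⁻⁹ C)(1/0.631 − 1/0.226) = 7.84×10⁻⁷ J.
v = √(2·7.84×10⁻⁷/0.0418) = 6.12×10⁻³ m/s.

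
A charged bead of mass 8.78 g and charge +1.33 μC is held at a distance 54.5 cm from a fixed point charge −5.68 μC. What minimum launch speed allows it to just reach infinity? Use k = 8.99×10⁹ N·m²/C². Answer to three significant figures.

5.33 m/s

To just escape, total mechanical energy must reach zero at infinity: ½mv²_min + U = 0, so ½mv²_min = −U = |kQq|/r.
|U| = |kQq|/r = (8.99×10⁹ N·m²/C²)(5.68×10⁻⁶)(1.33×10⁻⁶)/(0.545) = 0.125 J.
v_min = √(2|U|/m) = √(2·0.125/8.78×10⁻³) = 5.33 m/s.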